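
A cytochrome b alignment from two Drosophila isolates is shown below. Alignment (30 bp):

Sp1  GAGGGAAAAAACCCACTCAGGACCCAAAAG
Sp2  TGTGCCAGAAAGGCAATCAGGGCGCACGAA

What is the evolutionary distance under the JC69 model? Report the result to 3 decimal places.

0.730

The sequences differ at 14 of 30 sites, so p = 14/30 ≈ 0.466667.
d = −(3/4) ln(1 − 4p/3) = −0.75 ln(1 − 0.622223) = −0.75 ln(0.377777)
  = −0.75 × (-0.973451) = 0.730088 substitutions/site.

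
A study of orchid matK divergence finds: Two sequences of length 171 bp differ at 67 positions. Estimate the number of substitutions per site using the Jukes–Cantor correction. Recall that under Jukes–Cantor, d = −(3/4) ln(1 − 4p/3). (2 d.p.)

0.55

p = 67/171 ≈ 0.391813.
d = −(3/4) ln(1 − 4p/3) = −0.75 ln(1 − 0.522417) = −0.75 ln(0.477583)
  = −0.75 × (-0.739017) = 0.554263 substitutions/site.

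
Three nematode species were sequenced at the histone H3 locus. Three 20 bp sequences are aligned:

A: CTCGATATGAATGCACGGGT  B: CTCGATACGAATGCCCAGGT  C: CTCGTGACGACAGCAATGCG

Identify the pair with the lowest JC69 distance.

A–B: 3/20 differ, p = 0.150, d = 0.167.
A–C: 9/20 differ, p = 0.450, d = 0.687.
B–C: 9/20 differ, p = 0.450, d = 0.687.
The smallest distance is between A and B.

A and B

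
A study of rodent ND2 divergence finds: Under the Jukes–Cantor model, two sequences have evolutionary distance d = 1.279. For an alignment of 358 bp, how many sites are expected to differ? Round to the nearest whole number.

220

Invert JC69: p = (3/4)(1 − e^(−4d/3)) = 0.75 × (1 − e^(-1.705333)) = 0.75 × (1 − 0.181712) = 0.613716.
Expected differing sites = pL ≈ 0.613716 × 358 = 219.710328 ≈ 220.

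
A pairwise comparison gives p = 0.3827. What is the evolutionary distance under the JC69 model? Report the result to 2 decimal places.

0.54

d = −(3/4) ln(1 − 4p/3) = −0.75 ln(1 − 0.510267) = −0.75 ln(0.489733)
  = −0.75 × (-0.713895) = 0.535421 substitutions/site.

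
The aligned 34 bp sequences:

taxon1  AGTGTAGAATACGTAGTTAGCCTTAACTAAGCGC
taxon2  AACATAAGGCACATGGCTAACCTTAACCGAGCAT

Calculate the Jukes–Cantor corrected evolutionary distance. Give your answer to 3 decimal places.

0.665

The sequences differ at 15 of 34 sites, so p = 15/34 ≈ 0.441176.
d = −(3/4) ln(1 − 4p/3) = −0.75 ln(1 − 0.588235) = −0.75 ln(0.411765)
  = −0.75 × (-0.887302) = 0.665477 substitutions/site.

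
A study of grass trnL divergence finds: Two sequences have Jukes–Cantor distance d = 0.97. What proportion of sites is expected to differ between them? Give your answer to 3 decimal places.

p = (3/4)(1 − e^(−4d/3)) = 0.75 × (1 − e^(-1.293333)) = 0.75 × (1 − 0.274355) = 0.544234.

0.544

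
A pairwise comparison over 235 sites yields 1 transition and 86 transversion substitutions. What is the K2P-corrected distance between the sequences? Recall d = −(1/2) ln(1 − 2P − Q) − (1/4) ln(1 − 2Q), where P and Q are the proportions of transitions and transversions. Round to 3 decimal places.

0.564

P = 1/235 ≈ 0.004255 and Q = 86/235 ≈ 0.365957.
Under the Kimura two-parameter model, d = −½ ln(1 − 2P − Q) − ¼ ln(1 − 2Q).
1 − 2P − Q = 0.625533, giving −½ ln(0.625533) = 0.234576.
1 − 2Q = 0.268086, giving −¼ ln(0.268086) = 0.329112.
d = 0.234576 + 0.329112 = 0.563688.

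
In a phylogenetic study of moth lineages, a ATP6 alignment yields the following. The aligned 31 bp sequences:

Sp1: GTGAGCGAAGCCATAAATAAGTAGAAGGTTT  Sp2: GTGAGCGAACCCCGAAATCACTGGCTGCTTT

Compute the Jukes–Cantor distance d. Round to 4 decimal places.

0.3672

The sequences differ at 9 of 31 sites (10, 13, 14, 19, 21, 23, 25, 26, 28), so p = 9/31 ≈ 0.290323.
d = −(3/4) ln(1 − 4p/3) = −0.75 ln(1 − 0.387097) = −0.75 ln(0.612903)
  = −0.75 × (-0.489549) = 0.367162 substitutions/site.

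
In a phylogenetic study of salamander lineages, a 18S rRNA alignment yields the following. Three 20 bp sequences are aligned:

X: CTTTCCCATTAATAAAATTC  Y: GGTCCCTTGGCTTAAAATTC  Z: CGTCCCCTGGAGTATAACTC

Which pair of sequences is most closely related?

Y and Z

X–Y: 9/20 differ, p = 0.450, d = 0.687.
X–Z: 8/20 differ, p = 0.400, d = 0.572.
Y–Z: 6/20 differ, p = 0.300, d = 0.383.
The smallest distance is between Y and Z.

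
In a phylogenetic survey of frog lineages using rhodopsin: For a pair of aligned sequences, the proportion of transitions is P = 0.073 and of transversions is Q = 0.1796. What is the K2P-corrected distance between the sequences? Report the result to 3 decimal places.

0.308

Under the Kimura two-parameter model, d = −½ ln(1 − 2P − Q) − ¼ ln(1 − 2Q).
1 − 2P − Q = 0.6744, giving −½ ln(0.6744) = 0.196966.
1 − 2Q = 0.6408, giving −¼ ln(0.6408) = 0.111259.
d = 0.196966 + 0.111259 = 0.308225.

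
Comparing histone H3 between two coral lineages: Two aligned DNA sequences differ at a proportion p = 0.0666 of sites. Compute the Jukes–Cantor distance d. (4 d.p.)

0.0697

d = −(3/4) ln(1 − 4p/3) = −0.75 ln(1 − 0.0888) = −0.75 ln(0.9112)
  = −0.75 × (-0.092993) = 0.069745 substitutions/site.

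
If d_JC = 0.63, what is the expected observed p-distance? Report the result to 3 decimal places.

p = (3/4)(1 − e^(−4d/3)) = 0.75 × (1 − e^(-0.84)) = 0.75 × (1 − 0.431711) = 0.426217.

0.426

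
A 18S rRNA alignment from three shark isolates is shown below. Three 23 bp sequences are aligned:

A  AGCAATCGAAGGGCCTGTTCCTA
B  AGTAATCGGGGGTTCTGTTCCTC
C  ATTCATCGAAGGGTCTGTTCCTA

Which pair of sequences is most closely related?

A and C

A–B: 6/23 differ, p = 0.261, d = 0.321.
A–C: 4/23 differ, p = 0.174, d = 0.198.
B–C: 6/23 differ, p = 0.261, d = 0.321.
The smallest distance is between A and C.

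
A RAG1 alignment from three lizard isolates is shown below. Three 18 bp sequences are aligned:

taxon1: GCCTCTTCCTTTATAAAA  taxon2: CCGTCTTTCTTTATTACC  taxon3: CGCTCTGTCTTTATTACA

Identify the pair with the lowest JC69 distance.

taxon1–taxon2: 6/18 differ, p = 0.333, d = 0.441.
taxon1–taxon3: 6/18 differ, p = 0.333, d = 0.441.
taxon2–taxon3: 4/18 differ, p = 0.222, d = 0.264.
The smallest distance is between taxon2 and taxon3.

taxon2 and taxon3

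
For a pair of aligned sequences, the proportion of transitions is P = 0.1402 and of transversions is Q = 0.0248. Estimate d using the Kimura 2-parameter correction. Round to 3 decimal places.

Under the Kimura two-parameter model, d = −½ ln(1 − 2P − Q) − ¼ ln(1 − 2Q).
1 − 2P − Q = 0.6948, giving −½ ln(0.6948) = 0.182066.
1 − 2Q = 0.9504, giving −¼ ln(0.9504) = 0.012718.
d = 0.182066 + 0.012718 = 0.194784.

0.195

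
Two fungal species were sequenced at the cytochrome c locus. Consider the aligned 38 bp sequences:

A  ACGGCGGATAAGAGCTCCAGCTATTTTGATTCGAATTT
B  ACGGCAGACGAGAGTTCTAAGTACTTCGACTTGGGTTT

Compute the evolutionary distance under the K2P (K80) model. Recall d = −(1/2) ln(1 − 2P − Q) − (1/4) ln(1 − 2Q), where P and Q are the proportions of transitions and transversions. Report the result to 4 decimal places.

Of 38 sites, 12 differences are transitions and 1 are transversions, so P = 12/38 ≈ 0.315789 and Q = 1/38 ≈ 0.026316.
Under the Kimura two-parameter model, d = −½ ln(1 − 2P − Q) − ¼ ln(1 − 2Q).
1 − 2P − Q = 0.342106, giving −½ ln(0.342106) = 0.536317.
1 − 2Q = 0.947368, giving −¼ ln(0.947368) = 0.013517.
d = 0.536317 + 0.013517 = 0.549834.

0.5498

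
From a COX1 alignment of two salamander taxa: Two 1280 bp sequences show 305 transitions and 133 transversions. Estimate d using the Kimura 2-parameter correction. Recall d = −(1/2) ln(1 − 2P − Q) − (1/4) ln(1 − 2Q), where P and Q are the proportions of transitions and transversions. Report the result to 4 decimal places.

0.4925

P = 305/1280 ≈ 0.238281 and Q = 133/1280 ≈ 0.103906.
Under the Kimura two-parameter model, d = −½ ln(1 − 2P − Q) − ¼ ln(1 − 2Q).
1 − 2P − Q = 0.419532, giving −½ ln(0.419532) = 0.434308.
1 − 2Q = 0.792188, giving −¼ ln(0.792188) = 0.058239.
d = 0.434308 + 0.058239 = 0.492547.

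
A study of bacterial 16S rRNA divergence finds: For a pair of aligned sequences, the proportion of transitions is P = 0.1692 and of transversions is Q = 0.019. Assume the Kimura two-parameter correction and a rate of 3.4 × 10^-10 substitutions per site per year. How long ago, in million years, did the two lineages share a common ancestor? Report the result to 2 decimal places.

Under the Kimura two-parameter model, d = −½ ln(1 − 2P − Q) − ¼ ln(1 − 2Q).
1 − 2P − Q = 0.6426, giving −½ ln(0.6426) = 0.221116.
1 − 2Q = 0.962, giving −¼ ln(0.962) = 0.009685.
d = 0.221116 + 0.009685 = 0.230801.
Under a molecular clock d = 2μt, so t = d/(2μ) = 0.230801 / (2 × 3.4 × 10^-10) = 339.41 million years.

339.41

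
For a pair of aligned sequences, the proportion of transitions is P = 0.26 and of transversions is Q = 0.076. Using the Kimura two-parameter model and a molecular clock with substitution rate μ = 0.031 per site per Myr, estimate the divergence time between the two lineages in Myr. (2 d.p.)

Under the Kimura two-parameter model, d = −½ ln(1 − 2P − Q) − ¼ ln(1 − 2Q).
1 − 2P − Q = 0.404, giving −½ ln(0.404) = 0.453170.
1 − 2Q = 0.848, giving −¼ ln(0.848) = 0.041219.
d = 0.453170 + 0.041219 = 0.494389.
Under a molecular clock d = 2μt, so t = d/(2μ) = 0.494389 / (2 × 0.031) = 7.97 Myr.

7.97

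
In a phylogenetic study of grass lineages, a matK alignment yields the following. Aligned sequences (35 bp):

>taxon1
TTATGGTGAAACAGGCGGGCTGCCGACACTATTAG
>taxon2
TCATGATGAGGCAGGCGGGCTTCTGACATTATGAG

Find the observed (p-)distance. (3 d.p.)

The sequences differ at 8 of 35 positions (sites 2, 6, 10, 11, 22, 24, 29, 33).
p = 8/35 = 0.228571… ≈ 0.229 (to 3 d.p.).

0.229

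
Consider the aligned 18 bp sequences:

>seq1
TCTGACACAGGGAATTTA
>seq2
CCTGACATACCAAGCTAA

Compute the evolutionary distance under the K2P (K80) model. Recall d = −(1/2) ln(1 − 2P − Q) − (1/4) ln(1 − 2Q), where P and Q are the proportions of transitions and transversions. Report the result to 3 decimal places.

0.742

Of 18 sites, 5 differences are transitions and 3 are transversions, so P = 5/18 ≈ 0.277778 and Q = 3/18 ≈ 0.166667.
Under the Kimura two-parameter model, d = −½ ln(1 − 2P − Q) − ¼ ln(1 − 2Q).
1 − 2P − Q = 0.277777, giving −½ ln(0.277777) = 0.640468.
1 − 2Q = 0.666666, giving −¼ ln(0.666666) = 0.101367.
d = 0.640468 + 0.101367 = 0.741835.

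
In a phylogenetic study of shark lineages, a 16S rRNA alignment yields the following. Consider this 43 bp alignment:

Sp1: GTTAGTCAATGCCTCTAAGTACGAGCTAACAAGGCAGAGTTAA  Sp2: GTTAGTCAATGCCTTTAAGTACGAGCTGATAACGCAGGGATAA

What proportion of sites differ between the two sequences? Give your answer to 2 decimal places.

The sequences differ at 6 of 43 positions (sites 15, 28, 30, 33, 38, 40).
p = 6/43 = 0.139534… ≈ 0.14 (to 2 d.p.).

0.14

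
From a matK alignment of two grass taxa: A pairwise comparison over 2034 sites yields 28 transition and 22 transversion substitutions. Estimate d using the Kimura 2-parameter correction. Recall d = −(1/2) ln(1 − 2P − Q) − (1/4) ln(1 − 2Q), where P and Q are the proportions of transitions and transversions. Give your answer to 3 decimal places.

0.025

P = 28/2034 ≈ 0.013766 and Q = 22/2034 ≈ 0.010816.
Under the Kimura two-parameter model, d = −½ ln(1 − 2P − Q) − ¼ ln(1 − 2Q).
1 − 2P − Q = 0.961652, giving −½ ln(0.961652) = 0.019551.
1 − 2Q = 0.978368, giving −¼ ln(0.978368) = 0.005467.
d = 0.019551 + 0.005467 = 0.025018.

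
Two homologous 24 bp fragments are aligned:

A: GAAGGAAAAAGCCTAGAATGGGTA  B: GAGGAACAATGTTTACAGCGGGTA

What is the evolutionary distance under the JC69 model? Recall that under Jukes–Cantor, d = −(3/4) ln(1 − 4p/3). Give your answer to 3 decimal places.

0.520

The sequences differ at 9 of 24 sites (3, 5, 7, 10, 12, 13, 16, 18, 19), so p = 9/24 = 0.375.
d = −(3/4) ln(1 − 4p/3) = −0.75 ln(1 − 0.5) = −0.75 ln(0.5)
  = −0.75 × (-0.693147) = 0.519860 substitutions/site.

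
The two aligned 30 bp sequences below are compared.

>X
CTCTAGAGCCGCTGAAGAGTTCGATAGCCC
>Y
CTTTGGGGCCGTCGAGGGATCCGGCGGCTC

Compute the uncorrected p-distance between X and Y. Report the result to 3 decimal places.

0.433

The sequences differ at 13 of 30 positions.
p = 13/30 = 0.433333… ≈ 0.433 (to 3 d.p.).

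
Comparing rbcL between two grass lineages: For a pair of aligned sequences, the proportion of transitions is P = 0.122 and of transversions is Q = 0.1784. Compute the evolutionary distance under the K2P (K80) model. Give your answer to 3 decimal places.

Under the Kimura two-parameter model, d = −½ ln(1 − 2P − Q) − ¼ ln(1 − 2Q).
1 − 2P − Q = 0.5776, giving −½ ln(0.5776) = 0.274437.
1 − 2Q = 0.6432, giving −¼ ln(0.6432) = 0.110325.
d = 0.274437 + 0.110325 = 0.384762.

0.385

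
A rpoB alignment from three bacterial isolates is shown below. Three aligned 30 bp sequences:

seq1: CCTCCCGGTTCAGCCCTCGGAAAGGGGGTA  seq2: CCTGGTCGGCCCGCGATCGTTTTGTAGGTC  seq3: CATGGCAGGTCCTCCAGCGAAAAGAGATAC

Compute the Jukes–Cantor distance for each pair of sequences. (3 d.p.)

seq1–seq2: 16/30 sites differ → p ≈ 0.533333, d = −0.75 ln(1 − 0.711111) = 0.931285 ≈ 0.931.
seq1–seq3: 15/30 sites differ → p = 0.5, d = −0.75 ln(1 − 0.666667) = 0.823960 ≈ 0.824.
seq2–seq3: 16/30 sites differ → p ≈ 0.533333, d = −0.75 ln(1 − 0.711111) = 0.931285 ≈ 0.931.

d(seq1,seq2) = 0.931, d(seq1,seq3) = 0.824, d(seq2,seq3) = 0.931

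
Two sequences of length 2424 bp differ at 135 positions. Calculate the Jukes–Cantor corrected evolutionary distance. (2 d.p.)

0.06

p = 135/2424 ≈ 0.055693.
d = −(3/4) ln(1 − 4p/3) = −0.75 ln(1 − 0.074257) = −0.75 ln(0.925743)
  = −0.75 × (-0.077159) = 0.057869 substitutions/site.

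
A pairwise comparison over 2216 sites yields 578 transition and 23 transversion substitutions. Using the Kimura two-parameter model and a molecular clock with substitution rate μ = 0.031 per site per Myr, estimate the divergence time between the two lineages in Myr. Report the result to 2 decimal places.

P = 578/2216 ≈ 0.26083 and Q = 23/2216 ≈ 0.010379.
Under the Kimura two-parameter model, d = −½ ln(1 − 2P − Q) − ¼ ln(1 − 2Q).
1 − 2P − Q = 0.467961, giving −½ ln(0.467961) = 0.379685.
1 − 2Q = 0.979242, giving −¼ ln(0.979242) = 0.005244.
d = 0.379685 + 0.005244 = 0.384929.
Under a molecular clock d = 2μt, so t = d/(2μ) = 0.384929 / (2 × 0.031) = 6.21 Myr.

6.21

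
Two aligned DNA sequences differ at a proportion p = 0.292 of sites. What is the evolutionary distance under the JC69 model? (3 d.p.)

d = −(3/4) ln(1 − 4p/3) = −0.75 ln(1 − 0.389333) = −0.75 ln(0.610667)
  = −0.75 × (-0.493203) = 0.369902 substitutions/site.

0.370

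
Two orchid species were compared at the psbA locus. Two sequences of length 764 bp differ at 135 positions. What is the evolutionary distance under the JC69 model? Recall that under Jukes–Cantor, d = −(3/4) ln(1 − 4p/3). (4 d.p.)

p = 135/764 ≈ 0.176702.
d = −(3/4) ln(1 − 4p/3) = −0.75 ln(1 − 0.235603) = −0.75 ln(0.764397)
  = −0.75 × (-0.268668) = 0.201501 substitutions/site.

0.2015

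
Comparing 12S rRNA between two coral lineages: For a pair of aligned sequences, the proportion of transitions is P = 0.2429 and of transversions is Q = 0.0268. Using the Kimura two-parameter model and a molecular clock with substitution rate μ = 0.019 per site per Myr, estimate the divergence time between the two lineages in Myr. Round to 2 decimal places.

Under the Kimura two-parameter model, d = −½ ln(1 − 2P − Q) − ¼ ln(1 − 2Q).
1 − 2P − Q = 0.4874, giving −½ ln(0.4874) = 0.359335.
1 − 2Q = 0.9464, giving −¼ ln(0.9464) = 0.013772.
d = 0.359335 + 0.013772 = 0.373107.
Under a molecular clock d = 2μt, so t = d/(2μ) = 0.373107 / (2 × 0.019) = 9.82 Myr.

9.82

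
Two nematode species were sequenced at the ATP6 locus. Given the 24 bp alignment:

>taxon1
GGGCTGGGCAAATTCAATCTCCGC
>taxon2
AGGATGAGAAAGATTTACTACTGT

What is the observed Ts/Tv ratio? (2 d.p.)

1.60

Transitions are A↔G and C↔T; transversions are all other mismatches.
Transitions: 8. Transversions: 5.
R = 8/5 = 1.60.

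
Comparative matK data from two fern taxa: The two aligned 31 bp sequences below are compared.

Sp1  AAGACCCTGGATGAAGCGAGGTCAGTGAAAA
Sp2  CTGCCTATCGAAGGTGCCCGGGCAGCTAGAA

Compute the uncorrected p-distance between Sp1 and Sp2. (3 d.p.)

The sequences differ at 15 of 31 positions.
p = 15/31 = 0.483870… ≈ 0.484 (to 3 d.p.).

0.484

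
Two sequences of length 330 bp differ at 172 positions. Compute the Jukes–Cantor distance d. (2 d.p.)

p = 172/330 ≈ 0.521212.
d = −(3/4) ln(1 − 4p/3) = −0.75 ln(1 − 0.694949) = −0.75 ln(0.305051)
  = −0.75 × (-1.187276) = 0.890457 substitutions/site.

0.89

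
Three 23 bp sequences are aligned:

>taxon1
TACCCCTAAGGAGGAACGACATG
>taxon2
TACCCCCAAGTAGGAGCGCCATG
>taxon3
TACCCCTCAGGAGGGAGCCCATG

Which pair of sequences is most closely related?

taxon1–taxon2: 4/23 differ, p = 0.174, d = 0.198.
taxon1–taxon3: 5/23 differ, p = 0.217, d = 0.257.
taxon2–taxon3: 7/23 differ, p = 0.304, d = 0.390.
The smallest distance is between taxon1 and taxon2.

taxon1 and taxon2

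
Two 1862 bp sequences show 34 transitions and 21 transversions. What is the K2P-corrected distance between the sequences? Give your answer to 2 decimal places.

0.03

P = 34/1862 ≈ 0.01826 and Q = 21/1862 ≈ 0.011278.
Under the Kimura two-parameter model, d = −½ ln(1 − 2P − Q) − ¼ ln(1 − 2Q).
1 − 2P − Q = 0.952202, giving −½ ln(0.952202) = 0.024489.
1 − 2Q = 0.977444, giving −¼ ln(0.977444) = 0.005704.
d = 0.024489 + 0.005704 = 0.030193.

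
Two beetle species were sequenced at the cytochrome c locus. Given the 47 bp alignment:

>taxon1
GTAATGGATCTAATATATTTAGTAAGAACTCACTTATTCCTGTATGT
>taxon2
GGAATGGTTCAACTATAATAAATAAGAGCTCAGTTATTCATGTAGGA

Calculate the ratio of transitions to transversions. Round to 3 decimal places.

Transitions are A↔G and C↔T; transversions are all other mismatches.
Transitions: 2. Transversions: 10.
R = 2/10 = 0.200.

0.200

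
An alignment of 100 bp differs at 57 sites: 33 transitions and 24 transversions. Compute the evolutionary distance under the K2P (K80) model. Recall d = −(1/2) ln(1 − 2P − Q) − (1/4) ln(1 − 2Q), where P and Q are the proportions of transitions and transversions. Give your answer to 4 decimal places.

1.3148

P = 33/100 = 0.33 and Q = 24/100 = 0.24.
Under the Kimura two-parameter model, d = −½ ln(1 − 2P − Q) − ¼ ln(1 − 2Q).
1 − 2P − Q = 0.1, giving −½ ln(0.1) = 1.151293.
1 − 2Q = 0.52, giving −¼ ln(0.52) = 0.163482.
d = 1.151293 + 0.163482 = 1.314775.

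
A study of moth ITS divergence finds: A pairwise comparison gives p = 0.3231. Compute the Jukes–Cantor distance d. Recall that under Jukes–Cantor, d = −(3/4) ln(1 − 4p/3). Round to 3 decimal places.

d = −(3/4) ln(1 − 4p/3) = −0.75 ln(1 − 0.4308) = −0.75 ln(0.5692)
  = −0.75 × (-0.563523) = 0.422642 substitutions/site.

0.423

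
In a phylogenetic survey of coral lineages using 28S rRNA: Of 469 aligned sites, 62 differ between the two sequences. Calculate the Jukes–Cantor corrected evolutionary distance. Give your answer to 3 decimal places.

0.145

p = 62/469 ≈ 0.132196.
d = −(3/4) ln(1 − 4p/3) = −0.75 ln(1 − 0.176261) = −0.75 ln(0.823739)
  = −0.75 × (-0.193902) = 0.145427 substitutions/site.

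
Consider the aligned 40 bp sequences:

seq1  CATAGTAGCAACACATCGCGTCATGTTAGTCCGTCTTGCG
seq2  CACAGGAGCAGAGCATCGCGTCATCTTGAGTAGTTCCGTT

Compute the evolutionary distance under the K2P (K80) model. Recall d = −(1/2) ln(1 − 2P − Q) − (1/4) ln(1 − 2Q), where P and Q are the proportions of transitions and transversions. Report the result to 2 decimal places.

0.61

Of 40 sites, 10 differences are transitions and 6 are transversions, so P = 10/40 = 0.25 and Q = 6/40 = 0.15.
Under the Kimura two-parameter model, d = −½ ln(1 − 2P − Q) − ¼ ln(1 − 2Q).
1 − 2P − Q = 0.35, giving −½ ln(0.35) = 0.524911.
1 − 2Q = 0.7, giving −¼ ln(0.7) = 0.089169.
d = 0.524911 + 0.089169 = 0.614080.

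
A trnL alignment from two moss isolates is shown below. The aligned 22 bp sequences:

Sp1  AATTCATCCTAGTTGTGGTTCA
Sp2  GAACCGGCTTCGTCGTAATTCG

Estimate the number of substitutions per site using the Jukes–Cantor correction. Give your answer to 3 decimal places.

The sequences differ at 11 of 22 sites, so p = 11/22 = 0.5.
d = −(3/4) ln(1 − 4p/3) = −0.75 ln(1 − 0.666667) = −0.75 ln(0.333333)
  = −0.75 × (-1.098613) = 0.823960 substitutions/site.

0.824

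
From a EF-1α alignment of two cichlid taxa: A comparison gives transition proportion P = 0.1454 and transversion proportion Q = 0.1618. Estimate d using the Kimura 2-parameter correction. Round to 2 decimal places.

0.40

Under the Kimura two-parameter model, d = −½ ln(1 − 2P − Q) − ¼ ln(1 − 2Q).
1 − 2P − Q = 0.5474, giving −½ ln(0.5474) = 0.301288.
1 − 2Q = 0.6764, giving −¼ ln(0.6764) = 0.097743.
d = 0.301288 + 0.097743 = 0.399031.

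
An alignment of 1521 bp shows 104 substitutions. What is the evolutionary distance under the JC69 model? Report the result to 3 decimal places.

0.072

p = 104/1521 ≈ 0.068376.
d = −(3/4) ln(1 − 4p/3) = −0.75 ln(1 − 0.091168) = −0.75 ln(0.908832)
  = −0.75 × (-0.095595) = 0.071696 substitutions/site.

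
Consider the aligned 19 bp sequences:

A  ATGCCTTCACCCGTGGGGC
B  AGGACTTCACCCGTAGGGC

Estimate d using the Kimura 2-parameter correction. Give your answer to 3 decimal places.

Of 19 sites, 1 differences are transitions and 2 are transversions, so P = 1/19 ≈ 0.052632 and Q = 2/19 ≈ 0.105263.
Under the Kimura two-parameter model, d = −½ ln(1 − 2P − Q) − ¼ ln(1 − 2Q).
1 − 2P − Q = 0.789473, giving −½ ln(0.789473) = 0.118195.
1 − 2Q = 0.789474, giving −¼ ln(0.789474) = 0.059097.
d = 0.118195 + 0.059097 = 0.177292.

0.177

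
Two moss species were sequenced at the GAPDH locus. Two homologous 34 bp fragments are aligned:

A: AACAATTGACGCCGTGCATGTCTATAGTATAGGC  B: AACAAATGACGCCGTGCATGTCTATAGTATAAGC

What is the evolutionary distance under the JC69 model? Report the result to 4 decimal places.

0.0613

The sequences differ at 2 of 34 sites (6, 32), so p = 2/34 ≈ 0.058824.
d = −(3/4) ln(1 − 4p/3) = −0.75 ln(1 − 0.078432) = −0.75 ln(0.921568)
  = −0.75 × (-0.081679) = 0.061259 substitutions/site.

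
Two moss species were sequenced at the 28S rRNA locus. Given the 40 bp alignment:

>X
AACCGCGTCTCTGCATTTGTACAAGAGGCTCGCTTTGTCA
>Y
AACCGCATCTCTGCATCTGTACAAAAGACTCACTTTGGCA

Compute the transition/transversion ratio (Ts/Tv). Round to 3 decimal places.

5.000

Transitions are A↔G and C↔T; transversions are all other mismatches.
Transitions: 5. Transversions: 1.
R = 5/1 = 5.000.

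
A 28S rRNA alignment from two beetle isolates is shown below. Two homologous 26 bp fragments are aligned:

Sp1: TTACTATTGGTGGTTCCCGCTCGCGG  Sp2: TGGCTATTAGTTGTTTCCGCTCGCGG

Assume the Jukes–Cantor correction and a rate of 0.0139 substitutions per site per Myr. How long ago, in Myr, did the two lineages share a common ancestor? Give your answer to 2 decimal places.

7.99

The sequences differ at 5 of 26 sites (2, 3, 9, 12, 16), so p = 5/26 ≈ 0.192308.
d = −(3/4) ln(1 − 4p/3) = −0.75 ln(1 − 0.256411) = −0.75 ln(0.743589)
  = −0.75 × (-0.296267) = 0.222200 substitutions/site.
Under a molecular clock d = 2μt, so t = d/(2μ) = 0.222200 / (2 × 0.0139) = 7.99 Myr.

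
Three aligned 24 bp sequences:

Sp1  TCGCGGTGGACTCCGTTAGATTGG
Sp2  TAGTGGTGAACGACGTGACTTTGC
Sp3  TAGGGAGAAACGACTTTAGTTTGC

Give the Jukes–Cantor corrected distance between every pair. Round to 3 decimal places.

d(Sp1,Sp2) = 0.520, d(Sp1,Sp3) = 0.708, d(Sp2,Sp3) = 0.369

Sp1–Sp2: 9/24 sites differ → p = 0.375, d = −0.75 ln(1 − 0.5) = 0.519860 ≈ 0.520.
Sp1–Sp3: 11/24 sites differ → p ≈ 0.458333, d = −0.75 ln(1 − 0.611111) = 0.708346 ≈ 0.708.
Sp2–Sp3: 7/24 sites differ → p ≈ 0.291667, d = −0.75 ln(1 − 0.388889) = 0.369358 ≈ 0.369.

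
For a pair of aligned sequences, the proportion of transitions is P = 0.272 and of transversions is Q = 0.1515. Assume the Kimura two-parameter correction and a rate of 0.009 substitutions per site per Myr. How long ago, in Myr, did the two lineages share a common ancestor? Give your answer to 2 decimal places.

Under the Kimura two-parameter model, d = −½ ln(1 − 2P − Q) − ¼ ln(1 − 2Q).
1 − 2P − Q = 0.3045, giving −½ ln(0.3045) = 0.594542.
1 − 2Q = 0.697, giving −¼ ln(0.697) = 0.090242.
d = 0.594542 + 0.090242 = 0.684784.
Under a molecular clock d = 2μt, so t = d/(2μ) = 0.684784 / (2 × 0.009) = 38.04 Myr.

38.04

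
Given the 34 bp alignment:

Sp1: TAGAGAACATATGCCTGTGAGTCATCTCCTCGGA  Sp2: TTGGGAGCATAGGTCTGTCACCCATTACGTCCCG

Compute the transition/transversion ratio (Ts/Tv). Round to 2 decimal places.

Transitions are A↔G and C↔T; transversions are all other mismatches.
Transitions: 6. Transversions: 8.
R = 6/8 = 0.75.

0.75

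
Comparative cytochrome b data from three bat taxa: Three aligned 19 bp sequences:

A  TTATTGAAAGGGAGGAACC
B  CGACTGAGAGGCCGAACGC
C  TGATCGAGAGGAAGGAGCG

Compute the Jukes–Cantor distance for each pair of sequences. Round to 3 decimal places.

d(A,B) = 0.749, d(A,C) = 0.410, d(B,C) = 0.749

A–B: 9/19 sites differ → p ≈ 0.473684, d = −0.75 ln(1 − 0.631579) = 0.748897 ≈ 0.749.
A–C: 6/19 sites differ → p ≈ 0.315789, d = −0.75 ln(1 − 0.421052) = 0.409907 ≈ 0.410.
B–C: 9/19 sites differ → p ≈ 0.473684, d = −0.75 ln(1 − 0.631579) = 0.748897 ≈ 0.749.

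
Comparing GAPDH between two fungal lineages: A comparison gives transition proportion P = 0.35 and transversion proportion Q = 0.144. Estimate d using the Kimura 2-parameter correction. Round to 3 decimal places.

1.014

Under the Kimura two-parameter model, d = −½ ln(1 − 2P − Q) − ¼ ln(1 − 2Q).
1 − 2P − Q = 0.156, giving −½ ln(0.156) = 0.928950.
1 − 2Q = 0.712, giving −¼ ln(0.712) = 0.084919.
d = 0.928950 + 0.084919 = 1.013869.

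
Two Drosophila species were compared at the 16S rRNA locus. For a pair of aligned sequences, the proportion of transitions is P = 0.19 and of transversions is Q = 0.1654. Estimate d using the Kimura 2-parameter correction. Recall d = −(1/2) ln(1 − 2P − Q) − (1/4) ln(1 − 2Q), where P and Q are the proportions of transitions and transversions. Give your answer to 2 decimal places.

Under the Kimura two-parameter model, d = −½ ln(1 − 2P − Q) − ¼ ln(1 − 2Q).
1 − 2P − Q = 0.4546, giving −½ ln(0.4546) = 0.394169.
1 − 2Q = 0.6692, giving −¼ ln(0.6692) = 0.100418.
d = 0.394169 + 0.100418 = 0.494587.

0.49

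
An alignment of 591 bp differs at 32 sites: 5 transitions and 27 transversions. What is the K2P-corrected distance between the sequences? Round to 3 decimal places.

0.056

P = 5/591 ≈ 0.00846 and Q = 27/591 ≈ 0.045685.
Under the Kimura two-parameter model, d = −½ ln(1 − 2P − Q) − ¼ ln(1 − 2Q).
1 − 2P − Q = 0.937395, giving −½ ln(0.937395) = 0.032325.
1 − 2Q = 0.90863, giving −¼ ln(0.90863) = 0.023954.
d = 0.032325 + 0.023954 = 0.056279.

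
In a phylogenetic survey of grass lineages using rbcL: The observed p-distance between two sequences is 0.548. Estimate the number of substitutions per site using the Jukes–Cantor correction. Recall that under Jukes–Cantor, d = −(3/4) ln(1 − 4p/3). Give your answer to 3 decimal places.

0.984

d = −(3/4) ln(1 − 4p/3) = −0.75 ln(1 − 0.730667) = −0.75 ln(0.269333)
  = −0.75 × (-1.311807) = 0.983855 substitutions/site.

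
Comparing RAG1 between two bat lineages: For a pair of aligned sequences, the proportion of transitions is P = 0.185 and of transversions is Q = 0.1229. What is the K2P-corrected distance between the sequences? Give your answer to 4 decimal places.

0.4100

Under the Kimura two-parameter model, d = −½ ln(1 − 2P − Q) − ¼ ln(1 − 2Q).
1 − 2P − Q = 0.5071, giving −½ ln(0.5071) = 0.339524.
1 − 2Q = 0.7542, giving −¼ ln(0.7542) = 0.070524.
d = 0.339524 + 0.070524 = 0.410048.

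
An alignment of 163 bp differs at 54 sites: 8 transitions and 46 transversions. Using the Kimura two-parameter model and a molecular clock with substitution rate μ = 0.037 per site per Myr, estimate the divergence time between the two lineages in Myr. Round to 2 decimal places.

6.04

P = 8/163 ≈ 0.04908 and Q = 46/163 ≈ 0.282209.
Under the Kimura two-parameter model, d = −½ ln(1 − 2P − Q) − ¼ ln(1 − 2Q).
1 − 2P − Q = 0.619631, giving −½ ln(0.619631) = 0.239316.
1 − 2Q = 0.435582, giving −¼ ln(0.435582) = 0.207768.
d = 0.239316 + 0.207768 = 0.447084.
Under a molecular clock d = 2μt, so t = d/(2μ) = 0.447084 / (2 × 0.037) = 6.04 Myr.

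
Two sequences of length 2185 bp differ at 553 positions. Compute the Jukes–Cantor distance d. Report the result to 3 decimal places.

p = 553/2185 ≈ 0.253089.
d = −(3/4) ln(1 − 4p/3) = −0.75 ln(1 − 0.337452) = −0.75 ln(0.662548)
  = −0.75 × (-0.411662) = 0.308747 substitutions/site.

0.309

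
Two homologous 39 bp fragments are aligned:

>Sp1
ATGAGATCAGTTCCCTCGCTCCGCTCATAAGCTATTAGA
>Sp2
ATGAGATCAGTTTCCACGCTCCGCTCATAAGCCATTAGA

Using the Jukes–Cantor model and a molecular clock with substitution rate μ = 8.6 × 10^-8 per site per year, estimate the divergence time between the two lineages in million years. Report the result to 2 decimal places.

0.47

The sequences differ at 3 of 39 sites (13, 16, 33), so p = 3/39 ≈ 0.076923.
d = −(3/4) ln(1 − 4p/3) = −0.75 ln(1 − 0.102564) = −0.75 ln(0.897436)
  = −0.75 × (-0.108213) = 0.081160 substitutions/site.
Under a molecular clock d = 2μt, so t = d/(2μ) = 0.081160 / (2 × 8.6 × 10^-8) = 0.47 million years.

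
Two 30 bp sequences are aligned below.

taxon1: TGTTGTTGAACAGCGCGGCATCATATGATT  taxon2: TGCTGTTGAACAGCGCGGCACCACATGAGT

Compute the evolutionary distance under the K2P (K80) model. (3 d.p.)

Of 30 sites, 3 differences are transitions and 1 are transversions, so P = 3/30 = 0.1 and Q = 1/30 ≈ 0.033333.
Under the Kimura two-parameter model, d = −½ ln(1 − 2P − Q) − ¼ ln(1 − 2Q).
1 − 2P − Q = 0.766667, giving −½ ln(0.766667) = 0.132851.
1 − 2Q = 0.933334, giving −¼ ln(0.933334) = 0.017248.
d = 0.132851 + 0.017248 = 0.150099.

0.150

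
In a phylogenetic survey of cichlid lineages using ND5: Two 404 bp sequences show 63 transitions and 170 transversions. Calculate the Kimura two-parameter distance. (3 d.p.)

P = 63/404 ≈ 0.155941 and Q = 170/404 ≈ 0.420792.
Under the Kimura two-parameter model, d = −½ ln(1 − 2P − Q) − ¼ ln(1 − 2Q).
1 − 2P − Q = 0.267326, giving −½ ln(0.267326) = 0.659643.
1 − 2Q = 0.158416, giving −¼ ln(0.158416) = 0.460633.
d = 0.659643 + 0.460633 = 1.120276.

1.120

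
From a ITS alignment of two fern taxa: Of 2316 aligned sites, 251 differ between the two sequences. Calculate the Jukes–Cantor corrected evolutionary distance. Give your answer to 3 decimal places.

p = 251/2316 ≈ 0.108377.
d = −(3/4) ln(1 − 4p/3) = −0.75 ln(1 − 0.144503) = −0.75 ln(0.855497)
  = −0.75 × (-0.156073) = 0.117055 substitutions/site.

0.117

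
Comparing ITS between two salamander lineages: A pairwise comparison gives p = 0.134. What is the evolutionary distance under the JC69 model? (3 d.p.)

d = −(3/4) ln(1 − 4p/3) = −0.75 ln(1 − 0.178667) = −0.75 ln(0.821333)
  = −0.75 × (-0.196827) = 0.147620 substitutions/site.

0.148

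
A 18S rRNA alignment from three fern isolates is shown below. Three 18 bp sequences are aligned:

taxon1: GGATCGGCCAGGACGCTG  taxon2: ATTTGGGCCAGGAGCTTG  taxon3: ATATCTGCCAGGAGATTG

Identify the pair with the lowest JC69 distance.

taxon1–taxon2: 7/18 differ, p = 0.389, d = 0.548.
taxon1–taxon3: 6/18 differ, p = 0.333, d = 0.441.
taxon2–taxon3: 4/18 differ, p = 0.222, d = 0.264.
The smallest distance is between taxon2 and taxon3.

taxon2 and taxon3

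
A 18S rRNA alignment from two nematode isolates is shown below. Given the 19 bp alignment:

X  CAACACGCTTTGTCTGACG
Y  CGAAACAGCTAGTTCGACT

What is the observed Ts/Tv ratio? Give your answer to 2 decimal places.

1.25

Transitions are A↔G and C↔T; transversions are all other mismatches.
Transitions: 5. Transversions: 4.
R = 5/4 = 1.25.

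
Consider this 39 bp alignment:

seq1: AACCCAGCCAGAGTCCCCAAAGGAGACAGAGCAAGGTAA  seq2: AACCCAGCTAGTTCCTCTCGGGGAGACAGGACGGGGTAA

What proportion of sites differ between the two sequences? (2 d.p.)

0.33

The sequences differ at 13 of 39 positions.
p = 13/39 = 0.333333… ≈ 0.33 (to 2 d.p.).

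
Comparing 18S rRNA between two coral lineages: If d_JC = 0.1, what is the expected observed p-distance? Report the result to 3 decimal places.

0.094

p = (3/4)(1 − e^(−4d/3)) = 0.75 × (1 − e^(-0.133333)) = 0.75 × (1 − 0.875174) = 0.093620.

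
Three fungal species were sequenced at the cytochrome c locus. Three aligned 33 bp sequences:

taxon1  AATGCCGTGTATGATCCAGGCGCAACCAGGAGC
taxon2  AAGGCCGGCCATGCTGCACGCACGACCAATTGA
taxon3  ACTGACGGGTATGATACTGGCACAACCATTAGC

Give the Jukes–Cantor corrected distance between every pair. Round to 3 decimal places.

taxon1–taxon2: 13/33 sites differ → p ≈ 0.393939, d = −0.75 ln(1 − 0.525252) = 0.558728 ≈ 0.559.
taxon1–taxon3: 8/33 sites differ → p ≈ 0.242424, d = −0.75 ln(1 − 0.323232) = 0.292820 ≈ 0.293.
taxon2–taxon3: 13/33 sites differ → p ≈ 0.393939, d = −0.75 ln(1 − 0.525252) = 0.558728 ≈ 0.559.

d(taxon1,taxon2) = 0.559, d(taxon1,taxon3) = 0.293, d(taxon2,taxon3) = 0.559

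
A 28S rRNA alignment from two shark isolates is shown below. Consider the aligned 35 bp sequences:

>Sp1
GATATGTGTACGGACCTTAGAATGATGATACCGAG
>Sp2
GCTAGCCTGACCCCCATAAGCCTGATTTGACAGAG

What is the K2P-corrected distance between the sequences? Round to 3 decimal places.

Of 35 sites, 1 differences are transitions and 16 are transversions, so P = 1/35 ≈ 0.028571 and Q = 16/35 ≈ 0.457143.
Under the Kimura two-parameter model, d = −½ ln(1 − 2P − Q) − ¼ ln(1 − 2Q).
1 − 2P − Q = 0.485715, giving −½ ln(0.485715) = 0.361067.
1 − 2Q = 0.085714, giving −¼ ln(0.085714) = 0.614185.
d = 0.361067 + 0.614185 = 0.975252.

0.975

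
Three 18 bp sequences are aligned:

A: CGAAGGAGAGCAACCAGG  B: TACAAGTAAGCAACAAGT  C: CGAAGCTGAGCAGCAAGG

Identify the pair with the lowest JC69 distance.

A–B: 8/18 differ, p = 0.444, d = 0.673.
A–C: 4/18 differ, p = 0.222, d = 0.264.
B–C: 8/18 differ, p = 0.444, d = 0.673.
The smallest distance is between A and C.

A and C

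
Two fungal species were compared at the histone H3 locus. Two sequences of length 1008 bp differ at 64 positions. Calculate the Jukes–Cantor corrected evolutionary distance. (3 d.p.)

p = 64/1008 ≈ 0.063492.
d = −(3/4) ln(1 − 4p/3) = −0.75 ln(1 − 0.084656) = −0.75 ln(0.915344)
  = −0.75 × (-0.088455) = 0.066341 substitutions/site.

0.066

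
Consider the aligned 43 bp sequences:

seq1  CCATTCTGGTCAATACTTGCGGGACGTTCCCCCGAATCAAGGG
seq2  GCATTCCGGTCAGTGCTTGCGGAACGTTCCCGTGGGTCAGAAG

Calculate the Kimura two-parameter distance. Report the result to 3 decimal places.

0.383

Of 43 sites, 10 differences are transitions and 2 are transversions, so P = 10/43 ≈ 0.232558 and Q = 2/43 ≈ 0.046512.
Under the Kimura two-parameter model, d = −½ ln(1 − 2P − Q) − ¼ ln(1 − 2Q).
1 − 2P − Q = 0.488372, giving −½ ln(0.488372) = 0.358339.
1 − 2Q = 0.906976, giving −¼ ln(0.906976) = 0.024410.
d = 0.358339 + 0.024410 = 0.382749.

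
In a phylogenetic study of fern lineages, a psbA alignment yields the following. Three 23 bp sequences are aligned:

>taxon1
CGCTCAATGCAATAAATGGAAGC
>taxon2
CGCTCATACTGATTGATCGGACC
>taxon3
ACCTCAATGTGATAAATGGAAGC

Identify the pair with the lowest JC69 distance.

taxon1 and taxon3

taxon1–taxon2: 10/23 differ, p = 0.435, d = 0.650.
taxon1–taxon3: 4/23 differ, p = 0.174, d = 0.198.
taxon2–taxon3: 10/23 differ, p = 0.435, d = 0.650.
The smallest distance is between taxon1 and taxon3.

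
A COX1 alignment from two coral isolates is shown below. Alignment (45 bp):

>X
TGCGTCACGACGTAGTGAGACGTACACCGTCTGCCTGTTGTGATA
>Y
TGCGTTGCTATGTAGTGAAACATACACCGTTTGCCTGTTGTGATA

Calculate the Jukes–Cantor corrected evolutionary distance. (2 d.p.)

The sequences differ at 7 of 45 sites (6, 7, 9, 11, 19, 22, 31), so p = 7/45 ≈ 0.155556.
d = −(3/4) ln(1 − 4p/3) = −0.75 ln(1 − 0.207408) = −0.75 ln(0.792592)
  = −0.75 × (-0.232447) = 0.174335 substitutions/site.

0.17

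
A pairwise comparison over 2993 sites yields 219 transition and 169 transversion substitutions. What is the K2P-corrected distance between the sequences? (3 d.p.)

P = 219/2993 ≈ 0.073171 and Q = 169/2993 ≈ 0.056465.
Under the Kimura two-parameter model, d = −½ ln(1 − 2P − Q) − ¼ ln(1 − 2Q).
1 − 2P − Q = 0.797193, giving −½ ln(0.797193) = 0.113329.
1 − 2Q = 0.88707, giving −¼ ln(0.88707) = 0.029958.
d = 0.113329 + 0.029958 = 0.143287.

0.143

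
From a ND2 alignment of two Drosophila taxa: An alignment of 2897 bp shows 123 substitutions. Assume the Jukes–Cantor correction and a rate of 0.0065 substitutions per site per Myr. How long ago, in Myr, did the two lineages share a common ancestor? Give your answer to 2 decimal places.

3.36

p = 123/2897 ≈ 0.042458.
d = −(3/4) ln(1 − 4p/3) = −0.75 ln(1 − 0.056611) = −0.75 ln(0.943389)
  = −0.75 × (-0.058277) = 0.043708 substitutions/site.
Under a molecular clock d = 2μt, so t = d/(2μ) = 0.043708 / (2 × 0.0065) = 3.36 Myr.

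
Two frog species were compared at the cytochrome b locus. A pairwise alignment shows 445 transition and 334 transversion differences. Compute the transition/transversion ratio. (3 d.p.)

R = 445/334 = 1.332335… ≈ 1.332 (to 3 d.p.).

1.332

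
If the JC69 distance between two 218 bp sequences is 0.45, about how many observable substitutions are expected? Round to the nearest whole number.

74

Invert JC69: p = (3/4)(1 − e^(−4d/3)) = 0.75 × (1 − e^(-0.6)) = 0.75 × (1 − 0.548812) = 0.338391.
Expected differing sites = pL ≈ 0.338391 × 218 = 73.769238 ≈ 74.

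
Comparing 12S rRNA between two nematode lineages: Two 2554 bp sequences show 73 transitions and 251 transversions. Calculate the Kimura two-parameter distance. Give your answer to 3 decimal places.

0.139

P = 73/2554 ≈ 0.028583 and Q = 251/2554 ≈ 0.098277.
Under the Kimura two-parameter model, d = −½ ln(1 − 2P − Q) − ¼ ln(1 − 2Q).
1 − 2P − Q = 0.844557, giving −½ ln(0.844557) = 0.084472.
1 − 2Q = 0.803446, giving −¼ ln(0.803446) = 0.054711.
d = 0.084472 + 0.054711 = 0.139183.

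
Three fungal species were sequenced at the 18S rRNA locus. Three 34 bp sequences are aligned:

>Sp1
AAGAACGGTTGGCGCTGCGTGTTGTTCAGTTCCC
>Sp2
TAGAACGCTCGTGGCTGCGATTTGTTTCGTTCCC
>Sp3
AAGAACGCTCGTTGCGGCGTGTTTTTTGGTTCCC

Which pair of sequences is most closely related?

Sp2 and Sp3

Sp1–Sp2: 9/34 differ, p = 0.265, d = 0.326.
Sp1–Sp3: 8/34 differ, p = 0.235, d = 0.282.
Sp2–Sp3: 7/34 differ, p = 0.206, d = 0.241.
The smallest distance is between Sp2 and Sp3.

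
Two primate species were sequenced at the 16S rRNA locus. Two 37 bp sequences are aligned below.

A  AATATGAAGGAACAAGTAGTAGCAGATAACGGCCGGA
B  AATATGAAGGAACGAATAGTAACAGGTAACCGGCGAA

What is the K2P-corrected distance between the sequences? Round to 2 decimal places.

Of 37 sites, 5 differences are transitions and 2 are transversions, so P = 5/37 ≈ 0.135135 and Q = 2/37 ≈ 0.054054.
Under the Kimura two-parameter model, d = −½ ln(1 − 2P − Q) − ¼ ln(1 − 2Q).
1 − 2P − Q = 0.675676, giving −½ ln(0.675676) = 0.196021.
1 − 2Q = 0.891892, giving −¼ ln(0.891892) = 0.028603.
d = 0.196021 + 0.028603 = 0.224624.

0.22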